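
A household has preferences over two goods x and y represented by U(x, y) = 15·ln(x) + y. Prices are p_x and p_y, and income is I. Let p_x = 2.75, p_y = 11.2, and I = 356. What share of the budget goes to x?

Set MRS = p_x/p_y: (15/x)/1 = p_x/p_y.
So x*(p_x,p_y) = 15·p_y/p_x, independent of income; and y* = (I − 15·p_y)/p_y.
At the given prices: x* = 15·11.2/2.75 = 61.0909, and y* = 16.7857.
Expenditure on x: 2.75·61.0909 = 168; share = 0.4719.

share on x = 0.4719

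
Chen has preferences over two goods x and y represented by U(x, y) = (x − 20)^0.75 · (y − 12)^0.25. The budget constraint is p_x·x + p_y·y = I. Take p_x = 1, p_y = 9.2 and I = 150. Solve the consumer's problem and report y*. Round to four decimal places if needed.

Let x' = x−20, y' = y−12. MRS = 3·y'/x' = p_x/p_y.
Substituting into the budget: x* = 20 + 0.75·(I − 20·p_x − 12·p_y)/p_x, and y* = 12 + 0.25·(…)/p_y.
Discretionary income = 150 − 20·1 − 12·9.2 = 19.6; y* = 12 + 0.25·19.6/9.2 = 12.5326.

y* = 12.5326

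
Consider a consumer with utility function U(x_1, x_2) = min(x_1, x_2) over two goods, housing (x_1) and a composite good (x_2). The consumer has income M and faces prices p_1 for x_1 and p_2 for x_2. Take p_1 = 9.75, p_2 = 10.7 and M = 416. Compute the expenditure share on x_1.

share on x_1 = 0.4768

Demand: x_1*(p_1,p_2,M) = M/(p_1 + p_2), x_2* = M/(p_1 + p_2).
Here 9.75 + 10.7 = 20.45, giving x_1* = 20.3423 and x_2* = 20.3423.
Expenditure on x_1: 9.75·20.3423 = 198.3374; share = 0.4768.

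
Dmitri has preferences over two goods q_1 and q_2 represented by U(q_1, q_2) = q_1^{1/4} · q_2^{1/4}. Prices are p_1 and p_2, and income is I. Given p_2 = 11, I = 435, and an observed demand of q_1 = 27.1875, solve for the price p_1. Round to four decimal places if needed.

Tangency: MRS = q_2/q_1 = p_1/p_2.
So 0.25·p_2·q_2 = 0.25·p_1·q_1; combined with the budget, a share 0.5 of income goes to q_1.
Demand: q_1*(p_1,p_2,I) = 0.5·I/p_1 and q_2* = 0.5·I/p_2.
Set q_1* = 27.1875 in the demand function and solve for p_1: p_1 = 8.

p_1 = 8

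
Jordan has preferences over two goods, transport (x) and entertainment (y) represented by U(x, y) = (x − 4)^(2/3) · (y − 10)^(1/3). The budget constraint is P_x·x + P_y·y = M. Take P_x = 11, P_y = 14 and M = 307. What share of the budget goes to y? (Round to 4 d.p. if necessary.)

share on y = 0.5896

Let x' = x−4, y' = y−10. MRS = 2·y'/x' = P_x/P_y.
After buying the subsistence bundle (4, 10), a share 2/3 of the remaining income goes to x: x* = 4 + 2/3·(M − 4P_x − 10P_y)/P_x.
Discretionary income = 307 − 4·11 − 10·14 = 123; x* = 4 + 2/3·123/11 = 11.4545; y* = 10 + 1/3·123/14 = 12.9286.
Expenditure on y: 14·12.9286 = 181; share = 0.5896.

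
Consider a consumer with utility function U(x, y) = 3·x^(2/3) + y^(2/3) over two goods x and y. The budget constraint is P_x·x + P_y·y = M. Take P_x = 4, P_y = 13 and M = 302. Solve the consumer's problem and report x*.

MRS = MU_x/MU_y = 3·(y/x)^(1/3). Set equal to P_x/P_y.
Hence y/x = ((1/3)·P_x/P_y)^(1/(1/3)), i.e. raised to the 3 power.
Substitute y = (y/x)·x into the budget: x* = M/(P_x + P_y·(y/x)).
Numerically y/x = 0.001079, so x* = 302/(4 + 13·0.001079) = 75.2362.

x* = 75.2362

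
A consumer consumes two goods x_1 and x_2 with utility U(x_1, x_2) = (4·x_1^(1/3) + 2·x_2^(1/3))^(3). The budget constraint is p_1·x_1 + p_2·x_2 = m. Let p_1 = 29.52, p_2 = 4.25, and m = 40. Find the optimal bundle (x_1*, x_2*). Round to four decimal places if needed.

x_1* = 0.7014, x_2* = 4.5397

From the CES first-order condition, 2·(x_2/x_1)^(2/3) = p_1/p_2.
Hence x_2/x_1 = ((1/2)·p_1/p_2)^(1/(2/3)), i.e. raised to the 1.5 power.
With the ratio pinned down, the budget gives x_1* = m/(p_1 + p_2·(x_2/x_1)) and x_2* = (x_2/x_1)·x_1*.
Numerically x_2/x_1 = 6.472114, so x_1* = 40/(29.52 + 4.25·6.472114) = 0.7014 and x_2* = 6.472114·0.7014 = 4.5397.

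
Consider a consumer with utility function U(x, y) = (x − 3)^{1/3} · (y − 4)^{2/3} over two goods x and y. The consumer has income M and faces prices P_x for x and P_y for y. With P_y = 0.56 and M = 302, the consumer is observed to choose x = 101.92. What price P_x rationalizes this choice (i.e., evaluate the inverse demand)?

P_x = 1

MRS = (1/2)·(y−4)/(x−3). Tangency with P_x/P_y gives y−4 = 2·(P_x/P_y)·(x−3).
After buying the subsistence bundle (3, 4), a share 1/3 of the remaining income goes to x: x* = 3 + 1/3·(M − 3P_x − 4P_y)/P_x.
Set x* = 101.92 in the demand function and solve for P_x: P_x = 1.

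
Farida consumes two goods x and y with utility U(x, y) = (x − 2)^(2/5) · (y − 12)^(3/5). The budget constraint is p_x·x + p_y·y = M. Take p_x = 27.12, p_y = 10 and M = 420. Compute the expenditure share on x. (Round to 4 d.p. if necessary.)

share on x = 0.3632

Let x' = x−2, y' = y−12. MRS = (2/3)·y'/x' = p_x/p_y.
Substituting into the budget: x* = 2 + 0.4·(M − 2·p_x − 12·p_y)/p_x, and y* = 12 + 0.6·(…)/p_y.
Discretionary income = 420 − 2·27.12 − 12·10 = 245.76; x* = 2 + 0.4·245.76/27.12 = 5.6248; y* = 12 + 0.6·245.76/10 = 26.7456.
Expenditure on x: 27.12·5.6248 = 152.544; share = 0.3632.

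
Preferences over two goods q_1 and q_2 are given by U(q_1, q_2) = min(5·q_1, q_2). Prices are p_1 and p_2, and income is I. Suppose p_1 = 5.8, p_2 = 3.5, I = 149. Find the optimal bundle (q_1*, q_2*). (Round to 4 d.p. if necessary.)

q_1* = 6.3948, q_2* = 31.9742

Demand: q_1*(p_1,p_2,I) = I/(p_1 + 5·p_2), q_2* = 5·I/(p_1 + 5·p_2).
Here 5.8 + 5·3.5 = 23.3, giving q_1* = 6.3948 and q_2* = 31.9742.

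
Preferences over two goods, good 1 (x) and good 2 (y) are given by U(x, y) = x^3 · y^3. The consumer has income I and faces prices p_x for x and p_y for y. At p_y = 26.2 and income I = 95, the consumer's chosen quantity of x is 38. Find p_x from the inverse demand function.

p_x = 1.25

MU_x/MU_y = (3·y)/(3·x); tangency sets this equal to p_x/p_y.
Rearranging, p_y·y = p_x·x. Substituting into the budget gives p_x·x·(1 + 1) = I.
Demand: x*(p_x,p_y,I) = 0.5·I/p_x and y* = 0.5·I/p_y.
Set x* = 38 in the demand function and solve for p_x: p_x = 1.25.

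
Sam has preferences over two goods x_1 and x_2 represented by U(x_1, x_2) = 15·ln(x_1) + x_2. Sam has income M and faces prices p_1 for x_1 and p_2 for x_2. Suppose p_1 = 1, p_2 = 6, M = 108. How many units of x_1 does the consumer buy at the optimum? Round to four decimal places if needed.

So x_1*(p_1,p_2) = 15·p_2/p_1, independent of income; and x_2* = (M − 15·p_2)/p_2.
At the given prices: x_1* = 15·6/1 = 90.

x_1* = 90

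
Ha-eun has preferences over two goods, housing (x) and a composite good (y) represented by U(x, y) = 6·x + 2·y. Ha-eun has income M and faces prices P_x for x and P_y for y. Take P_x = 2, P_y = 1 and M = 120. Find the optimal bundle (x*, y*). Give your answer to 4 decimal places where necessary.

Linear utility — the consumer picks whichever good has higher MU/price: 6/2 = 3 vs 2/1 = 2.
x gives more utility per dollar, so spend all income on x: x* = M/P_x, y* = 0.
Numerically: x* = 60, y* = 0.

x* = 60, y* = 0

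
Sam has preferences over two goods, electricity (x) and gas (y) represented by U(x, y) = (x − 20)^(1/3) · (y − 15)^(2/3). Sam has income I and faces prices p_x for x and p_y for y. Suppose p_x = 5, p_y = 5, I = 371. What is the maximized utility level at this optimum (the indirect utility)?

Substituting into the budget: x* = 20 + 1/3·(I − 20·p_x − 15·p_y)/p_x, and y* = 15 + 2/3·(…)/p_y.
Discretionary income = 371 − 20·5 − 15·5 = 196; x* = 20 + 1/3·196/5 = 33.0667; y* = 15 + 2/3·196/5 = 41.1333.
Utility at the optimum: U(33.0667, 41.1333) = 20.742.

V = 20.742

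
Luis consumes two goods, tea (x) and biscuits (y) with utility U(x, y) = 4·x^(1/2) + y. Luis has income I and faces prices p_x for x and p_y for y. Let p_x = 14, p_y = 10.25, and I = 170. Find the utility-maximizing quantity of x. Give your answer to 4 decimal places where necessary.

Set MRS = p_x/p_y: 2·x^(−1/2) = p_x/p_y.
Thus x* = (2·p_y/p_x)² — independent of I — with the rest of income spent on y.
Plugging in: x* = (2·10.25/14)² = 2.1441.

x* = 2.1441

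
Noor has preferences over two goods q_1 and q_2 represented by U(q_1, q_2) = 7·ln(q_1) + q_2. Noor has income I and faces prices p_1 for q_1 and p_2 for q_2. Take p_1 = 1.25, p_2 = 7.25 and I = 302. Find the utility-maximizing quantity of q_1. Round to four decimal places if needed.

Set MRS = p_1/p_2: (7/q_1)/1 = p_1/p_2.
So q_1*(p_1,p_2) = 7·p_2/p_1, independent of income; and q_2* = (I − 7·p_2)/p_2.
At the given prices: q_1* = 7·7.25/1.25 = 40.6.

q_1* = 40.6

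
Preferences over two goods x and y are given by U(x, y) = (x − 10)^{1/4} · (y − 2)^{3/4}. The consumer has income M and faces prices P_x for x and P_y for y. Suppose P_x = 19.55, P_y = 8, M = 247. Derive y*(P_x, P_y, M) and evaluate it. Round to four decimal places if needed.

y* = 5.3281

MRS = (1/3)·(y−2)/(x−10). Tangency with P_x/P_y gives y−2 = 3·(P_x/P_y)·(x−10).
Substituting into the budget: x* = 10 + 0.25·(M − 10·P_x − 2·P_y)/P_x, and y* = 2 + 0.75·(…)/P_y.
Discretionary income = 247 − 10·19.55 − 2·8 = 35.5; y* = 2 + 0.75·35.5/8 = 5.3281.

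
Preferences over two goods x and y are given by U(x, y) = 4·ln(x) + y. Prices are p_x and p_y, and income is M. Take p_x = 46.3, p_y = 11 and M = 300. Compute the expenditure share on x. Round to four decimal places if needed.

MU_x = 4/x, MU_y = 1. Tangency: 4/x = p_x/p_y.
So x*(p_x,p_y) = 4·p_y/p_x, independent of income; and y* = (M − 4·p_y)/p_y.
At the given prices: x* = 4·11/46.3 = 0.9503, and y* = 23.2727.
Expenditure on x: 46.3·0.9503 = 44; share = 0.1467.

share on x = 0.1467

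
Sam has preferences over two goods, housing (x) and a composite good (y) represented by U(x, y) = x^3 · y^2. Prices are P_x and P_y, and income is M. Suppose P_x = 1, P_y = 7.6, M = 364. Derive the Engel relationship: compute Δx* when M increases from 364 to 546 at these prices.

Δx* = 109.2

The MRS is (3/2)·y/x. Set MRS = P_x/P_y.
Rearranging, P_y·y = (2/3)·P_x·x. Substituting into the budget gives P_x·x·(1 + (2/3)) = M.
Demand: x*(P_x,P_y,M) = 0.6·M/P_x and y* = 0.4·M/P_y.
At P_x=1, P_y=7.6, M=364: x* = 0.6·364/1 = 218.4.
At M' = 546: x* = 327.6. Change: 327.6 − 218.4 = 109.2.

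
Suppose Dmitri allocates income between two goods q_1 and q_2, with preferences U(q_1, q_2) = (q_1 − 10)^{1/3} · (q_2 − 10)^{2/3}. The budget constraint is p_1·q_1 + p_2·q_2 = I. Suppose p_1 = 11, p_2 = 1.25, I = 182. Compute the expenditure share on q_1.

share on q_1 = 0.7134

Let q_1' = q_1−10, q_2' = q_2−10. MRS = (1/2)·q_2'/q_1' = p_1/p_2.
Substituting into the budget: q_1* = 10 + 1/3·(I − 10·p_1 − 10·p_2)/p_1, and q_2* = 10 + 2/3·(…)/p_2.
Discretionary income = 182 − 10·11 − 10·1.25 = 59.5; q_1* = 10 + 1/3·59.5/11 = 11.803; q_2* = 10 + 2/3·59.5/1.25 = 41.7333.
Expenditure on q_1: 11·11.803 = 129.8333; share = 0.7134.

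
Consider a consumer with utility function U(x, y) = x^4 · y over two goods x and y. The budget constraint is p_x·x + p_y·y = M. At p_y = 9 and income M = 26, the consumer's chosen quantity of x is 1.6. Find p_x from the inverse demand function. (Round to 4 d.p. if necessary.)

p_x = 13

MU_x/MU_y = (4·y)/(x); tangency sets this equal to p_x/p_y.
So 4·p_y·y = p_x·x; combined with the budget, a share 0.8 of income goes to x.
Demand: x*(p_x,p_y,M) = 0.8·M/p_x and y* = 0.2·M/p_y.
Set x* = 1.6 in the demand function and solve for p_x: p_x = 13.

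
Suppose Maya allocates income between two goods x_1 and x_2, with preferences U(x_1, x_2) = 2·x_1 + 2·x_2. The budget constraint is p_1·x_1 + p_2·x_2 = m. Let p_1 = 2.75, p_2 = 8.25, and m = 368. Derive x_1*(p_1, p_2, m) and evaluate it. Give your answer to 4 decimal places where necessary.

x_1* = 133.8182

Linear utility — the consumer picks whichever good has higher MU/price: 2/2.75 = 0.7273 vs 2/8.25 = 0.2424.
x_1 gives more utility per dollar, so spend all income on x_1: x_1* = m/p_1, x_2* = 0.
Numerically: x_1* = 133.8182, x_2* = 0.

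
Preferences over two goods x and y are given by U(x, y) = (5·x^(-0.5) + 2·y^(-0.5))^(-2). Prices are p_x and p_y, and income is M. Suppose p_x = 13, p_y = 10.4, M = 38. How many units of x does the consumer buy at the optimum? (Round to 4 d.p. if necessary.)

x* = 1.9436

With the ratio pinned down, the budget gives x* = M/(p_x + p_y·(y/x)) and y* = (y/x)·x*.
Numerically y/x = 0.629961, so x* = 38/(13 + 10.4·0.629961) = 1.9436.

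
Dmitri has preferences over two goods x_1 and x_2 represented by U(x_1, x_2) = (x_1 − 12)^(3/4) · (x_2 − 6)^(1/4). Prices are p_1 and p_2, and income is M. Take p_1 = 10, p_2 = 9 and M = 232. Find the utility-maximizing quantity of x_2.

x_2* = 7.6111

Substituting into the budget: x_1* = 12 + 0.75·(M − 12·p_1 − 6·p_2)/p_1, and x_2* = 6 + 0.25·(…)/p_2.
Discretionary income = 232 − 12·10 − 6·9 = 58; x_2* = 6 + 0.25·58/9 = 7.6111.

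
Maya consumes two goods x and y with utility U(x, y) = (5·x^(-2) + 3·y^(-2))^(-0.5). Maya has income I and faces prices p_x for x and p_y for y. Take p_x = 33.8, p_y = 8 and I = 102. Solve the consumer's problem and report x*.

MRS = MU_x/MU_y = (5/3)·(y/x)^(3). Set equal to p_x/p_y.
Hence y/x = ((3/5)·p_x/p_y)^(1/(3)), i.e. raised to the 1/3 power.
Substitute y = (y/x)·x into the budget: x* = I/(p_x + p_y·(y/x)).
Numerically y/x = 1.363513, so x* = 102/(33.8 + 8·1.363513) = 2.2815.

x* = 2.2815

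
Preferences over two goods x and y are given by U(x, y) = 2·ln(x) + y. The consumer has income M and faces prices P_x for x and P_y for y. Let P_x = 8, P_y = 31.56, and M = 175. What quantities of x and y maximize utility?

Set MRS = P_x/P_y: (2/x)/1 = P_x/P_y.
So x*(P_x,P_y) = 2·P_y/P_x, independent of income; and y* = (M − 2·P_y)/P_y.
At the given prices: x* = 2·31.56/8 = 7.89, and y* = 3.545.

x* = 7.89, y* = 3.545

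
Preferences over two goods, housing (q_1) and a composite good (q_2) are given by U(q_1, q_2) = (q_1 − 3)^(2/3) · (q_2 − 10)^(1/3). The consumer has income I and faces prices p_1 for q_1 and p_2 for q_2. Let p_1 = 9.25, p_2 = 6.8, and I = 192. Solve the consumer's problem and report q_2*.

q_2* = 14.7181

MRS = 2·(q_2−10)/(q_1−3). Tangency with p_1/p_2 gives q_2−10 = (1/2)·(p_1/p_2)·(q_1−3).
After buying the subsistence bundle (3, 10), a share 2/3 of the remaining income goes to q_1: q_1* = 3 + 2/3·(I − 3p_1 − 10p_2)/p_1.
Discretionary income = 192 − 3·9.25 − 10·6.8 = 96.25; q_2* = 10 + 1/3·96.25/6.8 = 14.7181.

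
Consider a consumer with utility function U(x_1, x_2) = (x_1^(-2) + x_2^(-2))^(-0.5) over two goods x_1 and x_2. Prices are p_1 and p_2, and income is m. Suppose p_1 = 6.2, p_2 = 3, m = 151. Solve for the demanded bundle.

From the CES first-order condition, (x_2/x_1)^(3) = p_1/p_2.
Hence x_2/x_1 = (p_1/p_2)^(1/(3)), i.e. raised to the 1/3 power.
Substitute x_2 = (x_2/x_1)·x_1 into the budget: x_1* = m/(p_1 + p_2·(x_2/x_1)).
Numerically x_2/x_1 = 1.273767, so x_1* = 151/(6.2 + 3·1.273767) = 15.0679 and x_2* = 1.273767·15.0679 = 19.193.

x_1* = 15.0679, x_2* = 19.193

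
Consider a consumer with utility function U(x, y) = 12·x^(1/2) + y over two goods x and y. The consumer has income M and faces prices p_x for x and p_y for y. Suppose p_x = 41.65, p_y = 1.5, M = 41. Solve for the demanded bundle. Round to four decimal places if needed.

x* = 0.0467, y* = 26.0368

Set MRS = p_x/p_y: 6·x^(−1/2) = p_x/p_y.
Thus x* = (6·p_y/p_x)² — independent of M — with the rest of income spent on y.
Plugging in: x* = (6·1.5/41.65)² = 0.0467, y* = 26.0368.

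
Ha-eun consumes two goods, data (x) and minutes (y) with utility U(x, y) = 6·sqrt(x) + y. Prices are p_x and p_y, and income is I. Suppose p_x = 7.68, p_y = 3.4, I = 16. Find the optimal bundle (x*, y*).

Set MRS = p_x/p_y: 3·x^(−1/2) = p_x/p_y.
Thus x* = (3·p_y/p_x)² — independent of I — with the rest of income spent on y.
Plugging in: x* = (3·3.4/7.68)² = 1.7639, y* = 0.7215.

x* = 1.7639, y* = 0.7215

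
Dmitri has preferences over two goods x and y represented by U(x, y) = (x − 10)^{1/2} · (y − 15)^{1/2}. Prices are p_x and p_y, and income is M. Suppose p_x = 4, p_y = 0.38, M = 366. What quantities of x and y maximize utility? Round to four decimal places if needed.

x* = 50.0375, y* = 436.4474

MRS = (y−15)/(x−10). Tangency with p_x/p_y gives y−15 = (p_x/p_y)·(x−10).
After buying the subsistence bundle (10, 15), a share 0.5 of the remaining income goes to x: x* = 10 + 0.5·(M − 10p_x − 15p_y)/p_x.
Discretionary income = 366 − 10·4 − 15·0.38 = 320.3; x* = 10 + 0.5·320.3/4 = 50.0375; y* = 15 + 0.5·320.3/0.38 = 436.4474.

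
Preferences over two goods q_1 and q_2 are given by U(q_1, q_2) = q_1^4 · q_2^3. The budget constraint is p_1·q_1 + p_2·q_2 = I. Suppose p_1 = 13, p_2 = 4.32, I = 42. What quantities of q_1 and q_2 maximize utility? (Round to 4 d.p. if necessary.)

Tangency: MRS = (4/3)·q_2/q_1 = p_1/p_2.
So 4·p_2·q_2 = 3·p_1·q_1; combined with the budget, a share 4/7 of income goes to q_1.
Demand: q_1*(p_1,p_2,I) = 4/7·I/p_1 and q_2* = 3/7·I/p_2.
At p_1=13, p_2=4.32, I=42: q_1* = 4/7·42/13 = 1.8462, q_2* = 4.1667.

q_1* = 1.8462, q_2* = 4.1667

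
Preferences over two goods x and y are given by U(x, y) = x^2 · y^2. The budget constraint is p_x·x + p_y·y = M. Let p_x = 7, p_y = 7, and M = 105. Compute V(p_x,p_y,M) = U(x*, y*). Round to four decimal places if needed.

Demand: x*(p_x,p_y,M) = 0.5·M/p_x and y* = 0.5·M/p_y.
At p_x=7, p_y=7, M=105: x* = 0.5·105/7 = 7.5, y* = 7.5.
Utility at the optimum: U(7.5, 7.5) = 3164.0625.

V = 3164.0625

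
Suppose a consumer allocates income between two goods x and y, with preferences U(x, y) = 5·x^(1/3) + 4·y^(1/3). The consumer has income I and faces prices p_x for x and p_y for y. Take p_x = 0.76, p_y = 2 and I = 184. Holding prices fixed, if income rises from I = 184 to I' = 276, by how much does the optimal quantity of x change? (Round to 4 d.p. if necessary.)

With the ratio pinned down, the budget gives x* = I/(p_x + p_y·(y/x)) and y* = (y/x)·x*.
Numerically y/x = 0.167614, so x* = 184/(0.76 + 2·0.167614) = 168.0015.
At I' = 276: x* = 252.0023. Change: 252.0023 − 168.0015 = 84.0008.

Δx* = 84.0008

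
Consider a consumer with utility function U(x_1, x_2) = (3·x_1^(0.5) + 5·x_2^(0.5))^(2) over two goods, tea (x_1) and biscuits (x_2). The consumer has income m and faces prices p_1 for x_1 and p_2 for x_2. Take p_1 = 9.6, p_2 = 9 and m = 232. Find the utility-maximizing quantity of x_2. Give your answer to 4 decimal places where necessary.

x_2* = 19.2731

MRS = MU_x_1/MU_x_2 = (3/5)·(x_2/x_1)^(0.5). Set equal to p_1/p_2.
Hence x_2/x_1 = ((5/3)·p_1/p_2)^(1/(0.5)), i.e. raised to the 2 power.
With the ratio pinned down, the budget gives x_1* = m/(p_1 + p_2·(x_2/x_1)) and x_2* = (x_2/x_1)·x_1*.
Numerically x_2/x_1 = 3.160494, so x_1* = 232/(9.6 + 9·3.160494) = 6.0981 and x_2* = 3.160494·6.0981 = 19.2731.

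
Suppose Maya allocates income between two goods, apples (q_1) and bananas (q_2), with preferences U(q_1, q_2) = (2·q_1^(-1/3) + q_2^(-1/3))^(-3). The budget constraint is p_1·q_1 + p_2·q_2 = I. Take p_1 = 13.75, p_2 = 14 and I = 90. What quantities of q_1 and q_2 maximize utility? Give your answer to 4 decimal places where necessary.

q_1* = 4.0979, q_2* = 2.4039

From the CES first-order condition, 2·(q_2/q_1)^(4/3) = p_1/p_2.
Solve for the ratio: q_2/q_1 = [(1/2)·p_1/p_2]^(0.75).
Substitute q_2 = (q_2/q_1)·q_1 into the budget: q_1* = I/(p_1 + p_2·(q_2/q_1)).
Numerically q_2/q_1 = 0.586622, so q_1* = 90/(13.75 + 14·0.586622) = 4.0979 and q_2* = 0.586622·4.0979 = 2.4039.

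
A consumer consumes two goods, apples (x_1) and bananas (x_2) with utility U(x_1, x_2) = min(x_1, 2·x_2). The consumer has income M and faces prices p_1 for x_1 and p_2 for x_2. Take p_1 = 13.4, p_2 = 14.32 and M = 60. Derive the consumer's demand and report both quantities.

Here 2·13.4 + 14.32 = 41.12, giving x_1* = 2.9183 and x_2* = 1.4591.

x_1* = 2.9183, x_2* = 1.4591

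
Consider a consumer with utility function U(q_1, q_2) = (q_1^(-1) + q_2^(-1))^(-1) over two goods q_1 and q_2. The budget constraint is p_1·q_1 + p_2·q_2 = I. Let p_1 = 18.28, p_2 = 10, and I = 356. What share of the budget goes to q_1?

Numerically q_2/q_1 = 1.352036, so q_1* = 356/(18.28 + 10·1.352036) = 11.1948 and q_2* = 1.352036·11.1948 = 15.1358.
Expenditure on q_1: 18.28·11.1948 = 204.6417; share = 0.5748.

share on q_1 = 0.5748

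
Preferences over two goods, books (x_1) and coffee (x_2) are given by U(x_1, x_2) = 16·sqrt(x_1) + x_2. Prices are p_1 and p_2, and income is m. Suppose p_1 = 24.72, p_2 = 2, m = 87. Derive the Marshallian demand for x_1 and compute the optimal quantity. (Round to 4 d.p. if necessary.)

x_1* = 0.4189

Solve: √x_1 = 8·p_2/p_1, so x_1*(p_1,p_2) = (8·p_2/p_1)², and x_2* = (m − p_1·x_1*)/p_2.
Plugging in: x_1* = (8·2/24.72)² = 0.4189.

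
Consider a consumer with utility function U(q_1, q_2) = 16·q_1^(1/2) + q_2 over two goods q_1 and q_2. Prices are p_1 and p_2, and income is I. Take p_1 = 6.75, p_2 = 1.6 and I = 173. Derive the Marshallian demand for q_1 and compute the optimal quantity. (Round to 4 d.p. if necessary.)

Set MRS = p_1/p_2: 8·q_1^(−1/2) = p_1/p_2.
Thus q_1* = (8·p_2/p_1)² — independent of I — with the rest of income spent on q_2.
Plugging in: q_1* = (8·1.6/6.75)² = 3.5959.

q_1* = 3.5959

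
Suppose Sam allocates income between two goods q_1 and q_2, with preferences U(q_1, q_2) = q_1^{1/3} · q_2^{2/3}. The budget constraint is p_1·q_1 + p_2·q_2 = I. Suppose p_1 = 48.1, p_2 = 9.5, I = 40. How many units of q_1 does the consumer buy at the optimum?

MU_q_1/MU_q_2 = (1/3·q_2)/(2/3·q_1); tangency sets this equal to p_1/p_2.
Rearranging, p_2·q_2 = 2·p_1·q_1. Substituting into the budget gives p_1·q_1·(1 + 2) = I.
Demand: q_1*(p_1,p_2,I) = 1/3·I/p_1 and q_2* = 2/3·I/p_2.
At p_1=48.1, p_2=9.5, I=40: q_1* = 1/3·40/48.1 = 0.2772.

q_1* = 0.2772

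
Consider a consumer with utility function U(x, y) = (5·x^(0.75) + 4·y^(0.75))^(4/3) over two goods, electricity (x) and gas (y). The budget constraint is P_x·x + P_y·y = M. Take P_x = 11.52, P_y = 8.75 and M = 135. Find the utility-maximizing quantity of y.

From the CES first-order condition, (5/4)·(y/x)^(0.25) = P_x/P_y.
Solve for the ratio: y/x = [(4/5)·P_x/P_y]^(4).
With the ratio pinned down, the budget gives x* = M/(P_x + P_y·(y/x)) and y* = (y/x)·x*.
Numerically y/x = 1.230659, so x* = 135/(11.52 + 8.75·1.230659) = 6.057 and y* = 1.230659·6.057 = 7.4541.

y* = 7.4541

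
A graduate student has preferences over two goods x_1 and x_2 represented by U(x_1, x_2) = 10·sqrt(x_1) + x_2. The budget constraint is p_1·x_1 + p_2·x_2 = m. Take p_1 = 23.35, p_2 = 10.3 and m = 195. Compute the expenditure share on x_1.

share on x_1 = 0.5825

Thus x_1* = (5·p_2/p_1)² — independent of m — with the rest of income spent on x_2.
Plugging in: x_1* = (5·10.3/23.35)² = 4.8645, x_2* = 7.9042.
Expenditure on x_1: 23.35·4.8645 = 113.5867; share = 0.5825.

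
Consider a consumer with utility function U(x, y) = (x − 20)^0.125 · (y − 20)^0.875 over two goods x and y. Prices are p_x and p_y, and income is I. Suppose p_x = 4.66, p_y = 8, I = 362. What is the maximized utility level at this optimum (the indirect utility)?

This is Cobb-Douglas in (x−20, y−20): tangency gives 0.125·p_y·(y−20) = 0.875·p_x·(x−20).
Substituting into the budget: x* = 20 + 0.125·(I − 20·p_x − 20·p_y)/p_x, and y* = 20 + 0.875·(…)/p_y.
Discretionary income = 362 − 20·4.66 − 20·8 = 108.8; x* = 20 + 0.125·108.8/4.66 = 22.9185; y* = 20 + 0.875·108.8/8 = 31.9.
Utility at the optimum: U(22.9185, 31.9) = 9.9827.

V = 9.9827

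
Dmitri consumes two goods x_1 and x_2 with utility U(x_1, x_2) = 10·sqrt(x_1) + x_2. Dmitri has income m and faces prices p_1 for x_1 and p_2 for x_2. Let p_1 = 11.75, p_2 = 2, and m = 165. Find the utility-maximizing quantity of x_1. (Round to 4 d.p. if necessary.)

Set MRS = p_1/p_2: 5·x_1^(−1/2) = p_1/p_2.
Thus x_1* = (5·p_2/p_1)² — independent of m — with the rest of income spent on x_2.
Plugging in: x_1* = (5·2/11.75)² = 0.7243.

x_1* = 0.7243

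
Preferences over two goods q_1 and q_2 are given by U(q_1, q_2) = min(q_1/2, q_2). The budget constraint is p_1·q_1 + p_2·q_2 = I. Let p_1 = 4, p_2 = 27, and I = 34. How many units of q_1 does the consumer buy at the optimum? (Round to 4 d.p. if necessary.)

q_1* = 1.9429

With perfect complements, no substitution: consume in ratio q_1:q_2 = 2:1.
Budget: p_1·q_1 + p_2·(1/2)·q_1 = I, so (2·p_1 + p_2)·q_1 = 2·I.
Demand: q_1*(p_1,p_2,I) = 2·I/(2·p_1 + p_2), q_2* = I/(2·p_1 + p_2).
Here 2·4 + 27 = 35, giving q_1* = 1.9429.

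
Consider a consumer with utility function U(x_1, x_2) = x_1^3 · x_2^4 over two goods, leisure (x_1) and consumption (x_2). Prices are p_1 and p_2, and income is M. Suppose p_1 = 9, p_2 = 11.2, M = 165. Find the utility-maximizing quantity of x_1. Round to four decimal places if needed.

x_1* = 7.8571

At p_1=9, p_2=11.2, M=165: x_1* = 3/7·165/9 = 7.8571.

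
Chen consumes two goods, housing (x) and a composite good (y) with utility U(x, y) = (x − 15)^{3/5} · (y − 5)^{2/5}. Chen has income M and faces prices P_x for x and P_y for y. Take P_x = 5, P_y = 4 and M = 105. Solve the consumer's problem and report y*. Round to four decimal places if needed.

y* = 6

MRS = (3/2)·(y−5)/(x−15). Tangency with P_x/P_y gives y−5 = (2/3)·(P_x/P_y)·(x−15).
Substituting into the budget: x* = 15 + 0.6·(M − 15·P_x − 5·P_y)/P_x, and y* = 5 + 0.4·(…)/P_y.
Discretionary income = 105 − 15·5 − 5·4 = 10; y* = 5 + 0.4·10/4 = 6.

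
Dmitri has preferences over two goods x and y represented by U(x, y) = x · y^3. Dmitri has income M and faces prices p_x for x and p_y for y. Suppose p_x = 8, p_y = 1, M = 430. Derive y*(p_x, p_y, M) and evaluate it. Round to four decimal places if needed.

Tangency: MRS = (1/3)·y/x = p_x/p_y.
Rearranging, p_y·y = 3·p_x·x. Substituting into the budget gives p_x·x·(1 + 3) = M.
Demand: x*(p_x,p_y,M) = 0.25·M/p_x and y* = 0.75·M/p_y.
At p_x=8, p_y=1, M=430: y* = 0.75·430/1 = 322.5.

y* = 322.5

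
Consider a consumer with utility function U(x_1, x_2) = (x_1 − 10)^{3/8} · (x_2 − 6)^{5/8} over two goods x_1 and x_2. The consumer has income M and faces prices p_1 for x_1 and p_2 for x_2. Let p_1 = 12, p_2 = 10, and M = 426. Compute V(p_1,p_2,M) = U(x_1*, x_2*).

V = 11.8557

Let x_1' = x_1−10, x_2' = x_2−6. MRS = (3/5)·x_2'/x_1' = p_1/p_2.
After buying the subsistence bundle (10, 6), a share 0.375 of the remaining income goes to x_1: x_1* = 10 + 0.375·(M − 10p_1 − 6p_2)/p_1.
Discretionary income = 426 − 10·12 − 6·10 = 246; x_1* = 10 + 0.375·246/12 = 17.6875; x_2* = 6 + 0.625·246/10 = 21.375.
Utility at the optimum: U(17.6875, 21.375) = 11.8557.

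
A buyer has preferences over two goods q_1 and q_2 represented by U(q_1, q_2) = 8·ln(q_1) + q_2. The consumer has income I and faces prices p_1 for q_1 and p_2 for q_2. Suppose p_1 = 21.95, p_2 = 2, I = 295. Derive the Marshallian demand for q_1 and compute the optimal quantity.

q_1* = 0.7289

Set MRS = p_1/p_2: (8/q_1)/1 = p_1/p_2.
So q_1*(p_1,p_2) = 8·p_2/p_1, independent of income; and q_2* = (I − 8·p_2)/p_2.
At the given prices: q_1* = 8·2/21.95 = 0.7289.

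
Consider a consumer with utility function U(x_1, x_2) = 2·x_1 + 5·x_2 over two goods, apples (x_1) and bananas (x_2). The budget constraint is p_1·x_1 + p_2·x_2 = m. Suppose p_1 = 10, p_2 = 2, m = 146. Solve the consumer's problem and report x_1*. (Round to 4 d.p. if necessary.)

Linear utility — the consumer picks whichever good has higher MU/price: 2/10 = 0.2 vs 5/2 = 2.5.
x_2 gives more utility per dollar, so spend all income on x_2: x_2* = m/p_2, x_1* = 0.
Numerically: x_1* = 0, x_2* = 73.

x_1* = 0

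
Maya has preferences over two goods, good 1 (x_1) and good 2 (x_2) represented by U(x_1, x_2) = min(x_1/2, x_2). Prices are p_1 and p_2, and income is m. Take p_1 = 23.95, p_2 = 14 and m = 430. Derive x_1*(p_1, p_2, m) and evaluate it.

Leontief preferences: the optimum is at the kink where x_1/2 = x_2/1, i.e. x_2 = (1/2)·x_1.
Budget: p_1·x_1 + p_2·(1/2)·x_1 = m, so (2·p_1 + p_2)·x_1 = 2·m.
Demand: x_1*(p_1,p_2,m) = 2·m/(2·p_1 + p_2), x_2* = m/(2·p_1 + p_2).
Here 2·23.95 + 14 = 61.9, giving x_1* = 13.8934.

x_1* = 13.8934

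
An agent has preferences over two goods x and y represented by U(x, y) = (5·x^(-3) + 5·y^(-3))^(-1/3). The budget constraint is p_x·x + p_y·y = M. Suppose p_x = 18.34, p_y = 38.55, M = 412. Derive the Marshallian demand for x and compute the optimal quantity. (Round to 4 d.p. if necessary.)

MU_x ∝ 5·x^(-4), MU_y ∝ 5·y^(-4), so MRS = (y/x)^(4) = p_x/p_y.
Solve for the ratio: y/x = [p_x/p_y]^(0.25).
With the ratio pinned down, the budget gives x* = M/(p_x + p_y·(y/x)) and y* = (y/x)·x*.
Numerically y/x = 0.830508, so x* = 412/(18.34 + 38.55·0.830508) = 8.1817.

x* = 8.1817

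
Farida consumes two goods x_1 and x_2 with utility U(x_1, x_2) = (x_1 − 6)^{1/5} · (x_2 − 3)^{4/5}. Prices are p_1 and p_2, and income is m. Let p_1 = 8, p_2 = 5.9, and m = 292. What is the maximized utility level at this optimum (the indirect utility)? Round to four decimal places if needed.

V = 21.8808

MRS = (1/4)·(x_2−3)/(x_1−6). Tangency with p_1/p_2 gives x_2−3 = 4·(p_1/p_2)·(x_1−6).
After buying the subsistence bundle (6, 3), a share 0.2 of the remaining income goes to x_1: x_1* = 6 + 0.2·(m − 6p_1 − 3p_2)/p_1.
Discretionary income = 292 − 6·8 − 3·5.9 = 226.3; x_1* = 6 + 0.2·226.3/8 = 11.6575; x_2* = 3 + 0.8·226.3/5.9 = 33.6847.
Utility at the optimum: U(11.6575, 33.6847) = 21.8808.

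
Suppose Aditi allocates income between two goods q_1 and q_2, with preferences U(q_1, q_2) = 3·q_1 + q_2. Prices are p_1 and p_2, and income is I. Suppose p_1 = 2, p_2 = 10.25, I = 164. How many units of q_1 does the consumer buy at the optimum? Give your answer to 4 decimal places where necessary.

Perfect substitutes: compare marginal utility per dollar. 3/p_1 vs 1/p_2 → 1.5 vs 0.0976.
q_1 gives more utility per dollar, so spend all income on q_1: q_1* = I/p_1, q_2* = 0.
Numerically: q_1* = 82, q_2* = 0.

q_1* = 82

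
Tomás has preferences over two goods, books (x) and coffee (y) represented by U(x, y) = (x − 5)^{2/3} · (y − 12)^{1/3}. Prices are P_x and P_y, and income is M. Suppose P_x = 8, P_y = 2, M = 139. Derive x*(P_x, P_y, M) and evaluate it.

x* = 11.25

MRS = 2·(y−12)/(x−5). Tangency with P_x/P_y gives y−12 = (1/2)·(P_x/P_y)·(x−5).
Substituting into the budget: x* = 5 + 2/3·(M − 5·P_x − 12·P_y)/P_x, and y* = 12 + 1/3·(…)/P_y.
Discretionary income = 139 − 5·8 − 12·2 = 75; x* = 5 + 2/3·75/8 = 11.25.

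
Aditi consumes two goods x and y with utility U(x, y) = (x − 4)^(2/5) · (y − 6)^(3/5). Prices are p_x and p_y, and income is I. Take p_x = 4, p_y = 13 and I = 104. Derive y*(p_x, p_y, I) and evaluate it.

Substituting into the budget: x* = 4 + 0.4·(I − 4·p_x − 6·p_y)/p_x, and y* = 6 + 0.6·(…)/p_y.
Discretionary income = 104 − 4·4 − 6·13 = 10; y* = 6 + 0.6·10/13 = 6.4615.

y* = 6.4615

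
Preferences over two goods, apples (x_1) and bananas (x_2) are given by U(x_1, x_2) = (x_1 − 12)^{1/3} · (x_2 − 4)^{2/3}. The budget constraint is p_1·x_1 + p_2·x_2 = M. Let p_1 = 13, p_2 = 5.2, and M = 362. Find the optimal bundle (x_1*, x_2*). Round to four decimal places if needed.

x_1* = 16.7487, x_2* = 27.7436

Discretionary income = 362 − 12·13 − 4·5.2 = 185.2; x_1* = 12 + 1/3·185.2/13 = 16.7487; x_2* = 4 + 2/3·185.2/5.2 = 27.7436.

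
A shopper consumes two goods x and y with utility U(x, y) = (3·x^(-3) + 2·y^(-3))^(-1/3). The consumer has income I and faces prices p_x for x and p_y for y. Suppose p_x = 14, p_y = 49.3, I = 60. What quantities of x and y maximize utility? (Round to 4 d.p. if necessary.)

x* = 1.2898, y* = 0.8508

With the ratio pinned down, the budget gives x* = I/(p_x + p_y·(y/x)) and y* = (y/x)·x*.
Numerically y/x = 0.659626, so x* = 60/(14 + 49.3·0.659626) = 1.2898 and y* = 0.659626·1.2898 = 0.8508.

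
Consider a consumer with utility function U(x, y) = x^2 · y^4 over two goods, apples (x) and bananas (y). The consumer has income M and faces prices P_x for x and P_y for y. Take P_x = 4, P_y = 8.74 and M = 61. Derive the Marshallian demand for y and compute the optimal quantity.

y* = 4.6529

The MRS is (1/2)·y/x. Set MRS = P_x/P_y.
So 2·P_y·y = 4·P_x·x; combined with the budget, a share 1/3 of income goes to x.
Demand: x*(P_x,P_y,M) = 1/3·M/P_x and y* = 2/3·M/P_y.
At P_x=4, P_y=8.74, M=61: y* = 2/3·61/8.74 = 4.6529.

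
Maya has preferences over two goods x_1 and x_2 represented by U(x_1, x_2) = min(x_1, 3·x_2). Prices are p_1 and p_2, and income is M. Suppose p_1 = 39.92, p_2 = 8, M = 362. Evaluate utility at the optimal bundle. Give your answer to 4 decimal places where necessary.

V = 8.5003

Demand: x_1*(p_1,p_2,M) = 3·M/(3·p_1 + p_2), x_2* = M/(3·p_1 + p_2).
Here 3·39.92 + 8 = 127.76, giving x_1* = 8.5003 and x_2* = 2.8334.
Utility at the optimum: U(8.5003, 2.8334) = 8.5003.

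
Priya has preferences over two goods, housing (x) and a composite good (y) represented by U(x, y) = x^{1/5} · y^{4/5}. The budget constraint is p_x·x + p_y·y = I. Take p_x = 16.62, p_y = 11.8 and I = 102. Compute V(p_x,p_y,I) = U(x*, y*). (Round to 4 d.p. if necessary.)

Demand: x*(p_x,p_y,I) = 0.2·I/p_x and y* = 0.8·I/p_y.
At p_x=16.62, p_y=11.8, I=102: x* = 0.2·102/16.62 = 1.2274, y* = 6.9153.
Utility at the optimum: U(1.2274, 6.9153) = 4.8938.

V = 4.8938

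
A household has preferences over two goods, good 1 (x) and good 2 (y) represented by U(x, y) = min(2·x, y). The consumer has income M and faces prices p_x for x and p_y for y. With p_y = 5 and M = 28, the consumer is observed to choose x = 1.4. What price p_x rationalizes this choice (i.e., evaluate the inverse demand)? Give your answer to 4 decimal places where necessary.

p_x = 10

With perfect complements, no substitution: consume in ratio x:y = 1:2.
Budget: p_x·x + p_y·2·x = M, so (p_x + 2·p_y)·x = M.
Demand: x*(p_x,p_y,M) = M/(p_x + 2·p_y), y* = 2·M/(p_x + 2·p_y).
Set x* = 1.4 in the demand function and solve for p_x: p_x = 10.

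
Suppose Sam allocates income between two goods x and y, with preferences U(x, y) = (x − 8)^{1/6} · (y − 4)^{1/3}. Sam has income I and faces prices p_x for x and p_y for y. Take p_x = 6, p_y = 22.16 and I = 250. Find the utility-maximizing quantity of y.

y* = 7.4103

This is Cobb-Douglas in (x−8, y−4): tangency gives 1/6·p_y·(y−4) = 1/3·p_x·(x−8).
Substituting into the budget: x* = 8 + 1/3·(I − 8·p_x − 4·p_y)/p_x, and y* = 4 + 2/3·(…)/p_y.
Discretionary income = 250 − 8·6 − 4·22.16 = 113.36; y* = 4 + 2/3·113.36/22.16 = 7.4103.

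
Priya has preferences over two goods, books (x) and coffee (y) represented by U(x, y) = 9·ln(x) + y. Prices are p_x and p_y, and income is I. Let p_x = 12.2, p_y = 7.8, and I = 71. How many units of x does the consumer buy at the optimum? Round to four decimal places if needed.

x* = 5.7541

MU_x = 9/x, MU_y = 1. Tangency: 9/x = p_x/p_y.
So x*(p_x,p_y) = 9·p_y/p_x, independent of income; and y* = (I − 9·p_y)/p_y.
At the given prices: x* = 9·7.8/12.2 = 5.7541.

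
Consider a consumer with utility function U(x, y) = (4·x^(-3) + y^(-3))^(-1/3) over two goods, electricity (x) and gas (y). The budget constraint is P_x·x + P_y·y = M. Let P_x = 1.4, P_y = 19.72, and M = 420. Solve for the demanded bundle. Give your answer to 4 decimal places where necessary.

Substitute y = (y/x)·x into the budget: x* = M/(P_x + P_y·(y/x)).
Numerically y/x = 0.364998, so x* = 420/(1.4 + 19.72·0.364998) = 48.8499 and y* = 0.364998·48.8499 = 17.8301.

x* = 48.8499, y* = 17.8301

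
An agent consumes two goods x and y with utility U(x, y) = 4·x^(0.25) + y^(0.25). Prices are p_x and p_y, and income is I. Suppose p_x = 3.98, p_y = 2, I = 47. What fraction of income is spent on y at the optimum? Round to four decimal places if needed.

share on y = 0.1653

MRS = MU_x/MU_y = 4·(y/x)^(0.75). Set equal to p_x/p_y.
Hence y/x = ((1/4)·p_x/p_y)^(1/(0.75)), i.e. raised to the 4/3 power.
Substitute y = (y/x)·x into the budget: x* = I/(p_x + p_y·(y/x)).
Numerically y/x = 0.394207, so x* = 47/(3.98 + 2·0.394207) = 9.8565 and y* = 0.394207·9.8565 = 3.8855.
Expenditure on y: 2·3.8855 = 7.771; share = 0.1653.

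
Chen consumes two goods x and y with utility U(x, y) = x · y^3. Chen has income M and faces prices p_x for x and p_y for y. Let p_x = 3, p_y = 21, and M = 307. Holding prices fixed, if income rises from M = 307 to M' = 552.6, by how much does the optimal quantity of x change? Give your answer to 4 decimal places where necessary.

Δx* = 20.4667

Tangency: MRS = (1/3)·y/x = p_x/p_y.
So p_y·y = 3·p_x·x; combined with the budget, a share 0.25 of income goes to x.
Demand: x*(p_x,p_y,M) = 0.25·M/p_x and y* = 0.75·M/p_y.
At p_x=3, p_y=21, M=307: x* = 0.25·307/3 = 25.5833.
At M' = 552.6: x* = 46.05. Change: 46.05 − 25.5833 = 20.4667.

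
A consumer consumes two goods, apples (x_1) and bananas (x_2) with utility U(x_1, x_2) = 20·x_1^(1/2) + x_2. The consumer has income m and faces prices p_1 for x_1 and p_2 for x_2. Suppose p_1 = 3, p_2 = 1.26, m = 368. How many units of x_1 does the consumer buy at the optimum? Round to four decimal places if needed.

Set MRS = p_1/p_2: 10·x_1^(−1/2) = p_1/p_2.
Solve: √x_1 = 10·p_2/p_1, so x_1*(p_1,p_2) = (10·p_2/p_1)², and x_2* = (m − p_1·x_1*)/p_2.
Plugging in: x_1* = (10·1.26/3)² = 17.64.

x_1* = 17.64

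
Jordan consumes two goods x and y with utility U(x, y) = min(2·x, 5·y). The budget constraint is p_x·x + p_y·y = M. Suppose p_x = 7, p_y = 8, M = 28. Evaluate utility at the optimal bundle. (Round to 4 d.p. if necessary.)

V = 5.4902

Leontief preferences: the optimum is at the kink where x/5 = y/2, i.e. y = (2/5)·x.
Budget: p_x·x + p_y·(2/5)·x = M, so (5·p_x + 2·p_y)·x = 5·M.
Demand: x*(p_x,p_y,M) = 5·M/(5·p_x + 2·p_y), y* = 2·M/(5·p_x + 2·p_y).
Here 5·7 + 2·8 = 51, giving x* = 2.7451 and y* = 1.098.
Utility at the optimum: U(2.7451, 1.098) = 5.4902.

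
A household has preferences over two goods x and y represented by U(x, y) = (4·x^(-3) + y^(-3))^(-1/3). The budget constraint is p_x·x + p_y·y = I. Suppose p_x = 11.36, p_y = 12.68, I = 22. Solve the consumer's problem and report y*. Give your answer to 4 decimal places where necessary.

Numerically y/x = 0.687939, so x* = 22/(11.36 + 12.68·0.687939) = 1.0955 and y* = 0.687939·1.0955 = 0.7536.

y* = 0.7536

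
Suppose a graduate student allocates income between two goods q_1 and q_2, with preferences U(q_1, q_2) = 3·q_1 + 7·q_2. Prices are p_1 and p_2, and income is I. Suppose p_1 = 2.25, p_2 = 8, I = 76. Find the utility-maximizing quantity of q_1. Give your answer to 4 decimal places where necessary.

q_1* = 33.7778

Linear utility — the consumer picks whichever good has higher MU/price: 3/2.25 = 1.3333 vs 7/8 = 0.875.
q_1 gives more utility per dollar, so spend all income on q_1: q_1* = I/p_1, q_2* = 0.
Numerically: q_1* = 33.7778, q_2* = 0.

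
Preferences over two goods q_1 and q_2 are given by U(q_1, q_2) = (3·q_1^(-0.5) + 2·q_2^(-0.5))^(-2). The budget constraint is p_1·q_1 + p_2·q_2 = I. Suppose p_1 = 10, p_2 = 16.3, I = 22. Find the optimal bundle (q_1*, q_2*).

q_1* = 1.159, q_2* = 0.6386

MU_q_1 ∝ 3·q_1^(-1.5), MU_q_2 ∝ 2·q_2^(-1.5), so MRS = (3/2)·(q_2/q_1)^(1.5) = p_1/p_2.
Solve for the ratio: q_2/q_1 = [(2/3)·p_1/p_2]^(2/3).
With the ratio pinned down, the budget gives q_1* = I/(p_1 + p_2·(q_2/q_1)) and q_2* = (q_2/q_1)·q_1*.
Numerically q_2/q_1 = 0.550995, so q_1* = 22/(10 + 16.3·0.550995) = 1.159 and q_2* = 0.550995·1.159 = 0.6386.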